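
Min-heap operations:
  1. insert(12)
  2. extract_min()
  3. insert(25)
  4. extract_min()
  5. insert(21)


insert(12) -> [12]
extract_min()->12, []
insert(25) -> [25]
extract_min()->25, []
insert(21) -> [21]

Final heap: [21]


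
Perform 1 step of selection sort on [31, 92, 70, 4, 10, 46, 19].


Initial: [31, 92, 70, 4, 10, 46, 19]
Step 1: min=4 at 3
  Swap: [4, 92, 70, 31, 10, 46, 19]

After 1 step: [4, 92, 70, 31, 10, 46, 19]


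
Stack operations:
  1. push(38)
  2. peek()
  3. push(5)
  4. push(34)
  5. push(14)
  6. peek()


push(38) -> [38]
peek()->38
push(5) -> [38, 5]
push(34) -> [38, 5, 34]
push(14) -> [38, 5, 34, 14]
peek()->14

Final stack: [38, 5, 34, 14]


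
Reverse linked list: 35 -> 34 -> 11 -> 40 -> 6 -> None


Step 1: curr=35, set curr.next=prev(None) | reversed so far: 35
Step 2: curr=34, set curr.next=prev(35) | reversed so far: 34 -> 35
Step 3: curr=11, set curr.next=prev(34) | reversed so far: 11 -> 34 -> 35
Step 4: curr=40, set curr.next=prev(11) | reversed so far: 40 -> 11 -> 34 -> 35
Step 5: curr=6, set curr.next=prev(40) | reversed so far: 6 -> 40 -> 11 -> 34 -> 35

6 -> 40 -> 11 -> 34 -> 35 -> None


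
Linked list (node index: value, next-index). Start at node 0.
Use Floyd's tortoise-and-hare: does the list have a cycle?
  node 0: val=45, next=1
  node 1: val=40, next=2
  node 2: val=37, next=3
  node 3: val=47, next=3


Floyd's tortoise (slow, +1) and hare (fast, +2):
  init: slow=0, fast=0
  step 1: slow=1, fast=2
  step 2: slow=2, fast=3
  step 3: slow=3, fast=3
  slow == fast at node 3: cycle detected

Cycle: yes


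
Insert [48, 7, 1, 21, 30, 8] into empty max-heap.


Insert 48: [48]
Insert 7: [48, 7]
Insert 1: [48, 7, 1]
Insert 21: [48, 21, 1, 7]
Insert 30: [48, 30, 1, 7, 21]
Insert 8: [48, 30, 8, 7, 21, 1]

Final heap: [48, 30, 8, 7, 21, 1]


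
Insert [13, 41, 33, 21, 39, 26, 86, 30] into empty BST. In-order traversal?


Insert 13: root
Insert 41: R from 13
Insert 33: R from 13 -> L from 41
Insert 21: R from 13 -> L from 41 -> L from 33
Insert 39: R from 13 -> L from 41 -> R from 33
Insert 26: R from 13 -> L from 41 -> L from 33 -> R from 21
Insert 86: R from 13 -> R from 41
Insert 30: R from 13 -> L from 41 -> L from 33 -> R from 21 -> R from 26

In-order: [13, 21, 26, 30, 33, 39, 41, 86]


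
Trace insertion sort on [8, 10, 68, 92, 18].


Initial: [8, 10, 68, 92, 18]
Insert 10: [8, 10, 68, 92, 18]
Insert 68: [8, 10, 68, 92, 18]
Insert 92: [8, 10, 68, 92, 18]
Insert 18: [8, 10, 18, 68, 92]

Sorted: [8, 10, 18, 68, 92]


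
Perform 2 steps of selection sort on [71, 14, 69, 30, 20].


Initial: [71, 14, 69, 30, 20]
Step 1: min=14 at 1
  Swap: [14, 71, 69, 30, 20]
Step 2: min=20 at 4
  Swap: [14, 20, 69, 30, 71]

After 2 steps: [14, 20, 69, 30, 71]


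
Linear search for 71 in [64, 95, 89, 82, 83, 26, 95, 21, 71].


i=0: 64!=71
i=1: 95!=71
i=2: 89!=71
i=3: 82!=71
i=4: 83!=71
i=5: 26!=71
i=6: 95!=71
i=7: 21!=71
i=8: 71==71 found!

Found at 8, 9 comps


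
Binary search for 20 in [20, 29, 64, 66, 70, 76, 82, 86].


Step 1: lo=0, hi=7, mid=3, val=66
Step 2: lo=0, hi=2, mid=1, val=29
Step 3: lo=0, hi=0, mid=0, val=20

Found at index 0


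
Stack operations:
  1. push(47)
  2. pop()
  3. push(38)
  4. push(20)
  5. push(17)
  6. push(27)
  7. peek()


push(47) -> [47]
pop()->47, []
push(38) -> [38]
push(20) -> [38, 20]
push(17) -> [38, 20, 17]
push(27) -> [38, 20, 17, 27]
peek()->27

Final stack: [38, 20, 17, 27]


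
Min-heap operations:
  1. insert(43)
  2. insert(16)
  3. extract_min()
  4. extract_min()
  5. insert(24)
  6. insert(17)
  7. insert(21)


insert(43) -> [43]
insert(16) -> [16, 43]
extract_min()->16, [43]
extract_min()->43, []
insert(24) -> [24]
insert(17) -> [17, 24]
insert(21) -> [17, 24, 21]

Final heap: [17, 24, 21]


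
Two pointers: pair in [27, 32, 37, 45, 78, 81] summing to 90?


lo=0(27)+hi=5(81)=108
lo=0(27)+hi=4(78)=105
lo=0(27)+hi=3(45)=72
lo=1(32)+hi=3(45)=77
lo=2(37)+hi=3(45)=82

No pair found


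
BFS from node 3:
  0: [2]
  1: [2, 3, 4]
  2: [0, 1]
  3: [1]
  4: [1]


Visit 3, enqueue [1]
Visit 1, enqueue [2, 4]
Visit 2, enqueue [0]
Visit 4, enqueue []
Visit 0, enqueue []

BFS order: [3, 1, 2, 4, 0]


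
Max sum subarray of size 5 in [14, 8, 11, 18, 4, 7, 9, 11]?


[0:5]: 55
[1:6]: 48
[2:7]: 49
[3:8]: 49

Max: 55 at [0:5]


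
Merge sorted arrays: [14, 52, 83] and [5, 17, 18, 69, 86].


Take 5 from B
Take 14 from A
Take 17 from B
Take 18 from B
Take 52 from A
Take 69 from B
Take 83 from A

Merged: [5, 14, 17, 18, 52, 69, 83, 86]


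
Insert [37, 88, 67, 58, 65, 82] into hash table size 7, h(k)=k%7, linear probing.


Insert 37: h=2 -> slot 2
Insert 88: h=4 -> slot 4
Insert 67: h=4, 1 probes -> slot 5
Insert 58: h=2, 1 probes -> slot 3
Insert 65: h=2, 4 probes -> slot 6
Insert 82: h=5, 2 probes -> slot 0

Table: [82, None, 37, 58, 88, 67, 65]


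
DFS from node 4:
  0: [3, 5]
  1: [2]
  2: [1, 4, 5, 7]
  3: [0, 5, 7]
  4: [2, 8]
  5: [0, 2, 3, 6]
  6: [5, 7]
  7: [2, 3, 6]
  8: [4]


Visit 4, push [8, 2]
Visit 2, push [7, 5, 1]
Visit 1, push []
Visit 5, push [6, 3, 0]
Visit 0, push [3]
Visit 3, push [7]
Visit 7, push [6]
Visit 6, push []
Visit 8, push []

DFS order: [4, 2, 1, 5, 0, 3, 7, 6, 8]


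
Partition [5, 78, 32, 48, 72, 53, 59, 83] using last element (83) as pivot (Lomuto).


Pivot: 83
  5 <= 83: advance i (no swap)
  78 <= 83: advance i (no swap)
  32 <= 83: advance i (no swap)
  48 <= 83: advance i (no swap)
  72 <= 83: advance i (no swap)
  53 <= 83: advance i (no swap)
  59 <= 83: advance i (no swap)
Place pivot at 7: [5, 78, 32, 48, 72, 53, 59, 83]

Partitioned: [5, 78, 32, 48, 72, 53, 59, 83]


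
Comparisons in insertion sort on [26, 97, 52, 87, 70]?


Algorithm: insertion sort
Input: [26, 97, 52, 87, 70]
Sorted: [26, 52, 70, 87, 97]

8


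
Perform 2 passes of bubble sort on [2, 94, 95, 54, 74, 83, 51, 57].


Initial: [2, 94, 95, 54, 74, 83, 51, 57]
Pass 1: [2, 94, 54, 74, 83, 51, 57, 95] (5 swaps)
Pass 2: [2, 54, 74, 83, 51, 57, 94, 95] (5 swaps)

After 2 passes: [2, 54, 74, 83, 51, 57, 94, 95]


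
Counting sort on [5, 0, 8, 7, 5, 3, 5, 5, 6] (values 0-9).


Input: [5, 0, 8, 7, 5, 3, 5, 5, 6]
Counts: [1, 0, 0, 1, 0, 4, 1, 1, 1, 0]

Sorted: [0, 3, 5, 5, 5, 5, 6, 7, 8]


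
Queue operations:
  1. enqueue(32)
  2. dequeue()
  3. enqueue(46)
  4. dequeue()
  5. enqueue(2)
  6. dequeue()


enqueue(32) -> [32]
dequeue()->32, []
enqueue(46) -> [46]
dequeue()->46, []
enqueue(2) -> [2]
dequeue()->2, []

Final queue: []


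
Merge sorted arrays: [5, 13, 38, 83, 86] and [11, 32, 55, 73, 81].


Take 5 from A
Take 11 from B
Take 13 from A
Take 32 from B
Take 38 from A
Take 55 from B
Take 73 from B
Take 81 from B

Merged: [5, 11, 13, 32, 38, 55, 73, 81, 83, 86]


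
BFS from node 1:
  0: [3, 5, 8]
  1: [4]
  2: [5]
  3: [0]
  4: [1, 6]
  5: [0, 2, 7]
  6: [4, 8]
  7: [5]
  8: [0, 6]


Visit 1, enqueue [4]
Visit 4, enqueue [6]
Visit 6, enqueue [8]
Visit 8, enqueue [0]
Visit 0, enqueue [3, 5]
Visit 3, enqueue []
Visit 5, enqueue [2, 7]
Visit 2, enqueue []
Visit 7, enqueue []

BFS order: [1, 4, 6, 8, 0, 3, 5, 2, 7]


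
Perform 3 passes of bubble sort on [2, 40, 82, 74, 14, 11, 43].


Initial: [2, 40, 82, 74, 14, 11, 43]
Pass 1: [2, 40, 74, 14, 11, 43, 82] (4 swaps)
Pass 2: [2, 40, 14, 11, 43, 74, 82] (3 swaps)
Pass 3: [2, 14, 11, 40, 43, 74, 82] (2 swaps)

After 3 passes: [2, 14, 11, 40, 43, 74, 82]


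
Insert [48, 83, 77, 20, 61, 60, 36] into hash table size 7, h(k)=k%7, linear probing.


Insert 48: h=6 -> slot 6
Insert 83: h=6, 1 probes -> slot 0
Insert 77: h=0, 1 probes -> slot 1
Insert 20: h=6, 3 probes -> slot 2
Insert 61: h=5 -> slot 5
Insert 60: h=4 -> slot 4
Insert 36: h=1, 2 probes -> slot 3

Table: [83, 77, 20, 36, 60, 61, 48]


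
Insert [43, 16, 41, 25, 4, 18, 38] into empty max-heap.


Insert 43: [43]
Insert 16: [43, 16]
Insert 41: [43, 16, 41]
Insert 25: [43, 25, 41, 16]
Insert 4: [43, 25, 41, 16, 4]
Insert 18: [43, 25, 41, 16, 4, 18]
Insert 38: [43, 25, 41, 16, 4, 18, 38]

Final heap: [43, 25, 41, 16, 4, 18, 38]


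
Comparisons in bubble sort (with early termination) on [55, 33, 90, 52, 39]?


Algorithm: bubble sort (with early termination)
Input: [55, 33, 90, 52, 39]
Sorted: [33, 39, 52, 55, 90]

10


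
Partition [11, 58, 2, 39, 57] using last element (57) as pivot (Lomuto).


Pivot: 57
  11 <= 57: advance i (no swap)
  2 <= 57: swap -> [11, 2, 58, 39, 57]
  39 <= 57: swap -> [11, 2, 39, 58, 57]
Place pivot at 3: [11, 2, 39, 57, 58]

Partitioned: [11, 2, 39, 57, 58]


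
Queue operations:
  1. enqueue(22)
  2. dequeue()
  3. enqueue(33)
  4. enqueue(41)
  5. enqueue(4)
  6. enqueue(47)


enqueue(22) -> [22]
dequeue()->22, []
enqueue(33) -> [33]
enqueue(41) -> [33, 41]
enqueue(4) -> [33, 41, 4]
enqueue(47) -> [33, 41, 4, 47]

Final queue: [33, 41, 4, 47]


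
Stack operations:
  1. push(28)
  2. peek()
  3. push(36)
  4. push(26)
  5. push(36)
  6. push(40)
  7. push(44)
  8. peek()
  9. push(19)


push(28) -> [28]
peek()->28
push(36) -> [28, 36]
push(26) -> [28, 36, 26]
push(36) -> [28, 36, 26, 36]
push(40) -> [28, 36, 26, 36, 40]
push(44) -> [28, 36, 26, 36, 40, 44]
peek()->44
push(19) -> [28, 36, 26, 36, 40, 44, 19]

Final stack: [28, 36, 26, 36, 40, 44, 19]


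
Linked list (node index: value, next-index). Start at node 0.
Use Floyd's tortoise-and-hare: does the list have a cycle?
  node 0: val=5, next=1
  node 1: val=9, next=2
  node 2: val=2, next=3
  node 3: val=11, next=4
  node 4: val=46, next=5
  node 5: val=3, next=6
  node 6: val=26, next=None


Floyd's tortoise (slow, +1) and hare (fast, +2):
  init: slow=0, fast=0
  step 1: slow=1, fast=2
  step 2: slow=2, fast=4
  step 3: slow=3, fast=6
  step 4: fast -> None, no cycle

Cycle: no


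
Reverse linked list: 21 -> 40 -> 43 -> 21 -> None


Step 1: curr=21, set curr.next=prev(None) | reversed so far: 21
Step 2: curr=40, set curr.next=prev(21) | reversed so far: 40 -> 21
Step 3: curr=43, set curr.next=prev(40) | reversed so far: 43 -> 40 -> 21
Step 4: curr=21, set curr.next=prev(43) | reversed so far: 21 -> 43 -> 40 -> 21

21 -> 43 -> 40 -> 21 -> None


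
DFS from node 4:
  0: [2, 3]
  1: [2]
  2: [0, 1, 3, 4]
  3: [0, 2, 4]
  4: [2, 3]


Visit 4, push [3, 2]
Visit 2, push [3, 1, 0]
Visit 0, push [3]
Visit 3, push []
Visit 1, push []

DFS order: [4, 2, 0, 3, 1]


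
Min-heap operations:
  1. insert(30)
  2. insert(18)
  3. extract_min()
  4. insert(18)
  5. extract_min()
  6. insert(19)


insert(30) -> [30]
insert(18) -> [18, 30]
extract_min()->18, [30]
insert(18) -> [18, 30]
extract_min()->18, [30]
insert(19) -> [19, 30]

Final heap: [19, 30]


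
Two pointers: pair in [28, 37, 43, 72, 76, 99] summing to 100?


lo=0(28)+hi=5(99)=127
lo=0(28)+hi=4(76)=104
lo=0(28)+hi=3(72)=100

Yes: 28+72=100


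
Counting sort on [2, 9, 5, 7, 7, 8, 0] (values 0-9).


Input: [2, 9, 5, 7, 7, 8, 0]
Counts: [1, 0, 1, 0, 0, 1, 0, 2, 1, 1]

Sorted: [0, 2, 5, 7, 7, 8, 9]


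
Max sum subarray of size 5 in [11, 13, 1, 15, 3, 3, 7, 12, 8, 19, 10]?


[0:5]: 43
[1:6]: 35
[2:7]: 29
[3:8]: 40
[4:9]: 33
[5:10]: 49
[6:11]: 56

Max: 56 at [6:11]


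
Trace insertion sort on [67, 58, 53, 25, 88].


Initial: [67, 58, 53, 25, 88]
Insert 58: [58, 67, 53, 25, 88]
Insert 53: [53, 58, 67, 25, 88]
Insert 25: [25, 53, 58, 67, 88]
Insert 88: [25, 53, 58, 67, 88]

Sorted: [25, 53, 58, 67, 88]


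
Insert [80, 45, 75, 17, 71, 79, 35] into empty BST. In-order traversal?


Insert 80: root
Insert 45: L from 80
Insert 75: L from 80 -> R from 45
Insert 17: L from 80 -> L from 45
Insert 71: L from 80 -> R from 45 -> L from 75
Insert 79: L from 80 -> R from 45 -> R from 75
Insert 35: L from 80 -> L from 45 -> R from 17

In-order: [17, 35, 45, 71, 75, 79, 80]


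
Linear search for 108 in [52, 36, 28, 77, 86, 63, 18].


i=0: 52!=108
i=1: 36!=108
i=2: 28!=108
i=3: 77!=108
i=4: 86!=108
i=5: 63!=108
i=6: 18!=108

Not found, 7 comps


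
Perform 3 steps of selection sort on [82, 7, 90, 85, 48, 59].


Initial: [82, 7, 90, 85, 48, 59]
Step 1: min=7 at 1
  Swap: [7, 82, 90, 85, 48, 59]
Step 2: min=48 at 4
  Swap: [7, 48, 90, 85, 82, 59]
Step 3: min=59 at 5
  Swap: [7, 48, 59, 85, 82, 90]

After 3 steps: [7, 48, 59, 85, 82, 90]


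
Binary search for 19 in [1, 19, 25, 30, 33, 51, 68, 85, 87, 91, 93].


Step 1: lo=0, hi=10, mid=5, val=51
Step 2: lo=0, hi=4, mid=2, val=25
Step 3: lo=0, hi=1, mid=0, val=1
Step 4: lo=1, hi=1, mid=1, val=19

Found at index 1


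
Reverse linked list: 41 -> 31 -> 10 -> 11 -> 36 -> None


Step 1: curr=41, set curr.next=prev(None) | reversed so far: 41
Step 2: curr=31, set curr.next=prev(41) | reversed so far: 31 -> 41
Step 3: curr=10, set curr.next=prev(31) | reversed so far: 10 -> 31 -> 41
Step 4: curr=11, set curr.next=prev(10) | reversed so far: 11 -> 10 -> 31 -> 41
Step 5: curr=36, set curr.next=prev(11) | reversed so far: 36 -> 11 -> 10 -> 31 -> 41

36 -> 11 -> 10 -> 31 -> 41 -> None


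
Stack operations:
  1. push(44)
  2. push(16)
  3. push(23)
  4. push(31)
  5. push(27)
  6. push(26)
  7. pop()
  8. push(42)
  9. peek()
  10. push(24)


push(44) -> [44]
push(16) -> [44, 16]
push(23) -> [44, 16, 23]
push(31) -> [44, 16, 23, 31]
push(27) -> [44, 16, 23, 31, 27]
push(26) -> [44, 16, 23, 31, 27, 26]
pop()->26, [44, 16, 23, 31, 27]
push(42) -> [44, 16, 23, 31, 27, 42]
peek()->42
push(24) -> [44, 16, 23, 31, 27, 42, 24]

Final stack: [44, 16, 23, 31, 27, 42, 24]


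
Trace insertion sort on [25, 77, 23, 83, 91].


Initial: [25, 77, 23, 83, 91]
Insert 77: [25, 77, 23, 83, 91]
Insert 23: [23, 25, 77, 83, 91]
Insert 83: [23, 25, 77, 83, 91]
Insert 91: [23, 25, 77, 83, 91]

Sorted: [23, 25, 77, 83, 91]


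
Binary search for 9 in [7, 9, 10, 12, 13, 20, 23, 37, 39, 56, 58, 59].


Step 1: lo=0, hi=11, mid=5, val=20
Step 2: lo=0, hi=4, mid=2, val=10
Step 3: lo=0, hi=1, mid=0, val=7
Step 4: lo=1, hi=1, mid=1, val=9

Found at index 1


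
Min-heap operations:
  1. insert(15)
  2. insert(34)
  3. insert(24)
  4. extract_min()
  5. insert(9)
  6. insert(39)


insert(15) -> [15]
insert(34) -> [15, 34]
insert(24) -> [15, 34, 24]
extract_min()->15, [24, 34]
insert(9) -> [9, 34, 24]
insert(39) -> [9, 34, 24, 39]

Final heap: [9, 34, 24, 39]


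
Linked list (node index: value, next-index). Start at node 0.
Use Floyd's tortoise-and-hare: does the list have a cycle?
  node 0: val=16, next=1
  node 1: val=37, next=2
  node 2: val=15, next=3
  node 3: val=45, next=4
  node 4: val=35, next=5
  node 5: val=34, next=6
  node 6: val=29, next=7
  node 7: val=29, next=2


Floyd's tortoise (slow, +1) and hare (fast, +2):
  init: slow=0, fast=0
  step 1: slow=1, fast=2
  step 2: slow=2, fast=4
  step 3: slow=3, fast=6
  step 4: slow=4, fast=2
  step 5: slow=5, fast=4
  step 6: slow=6, fast=6
  slow == fast at node 6: cycle detected

Cycle: yes


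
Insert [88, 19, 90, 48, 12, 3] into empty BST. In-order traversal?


Insert 88: root
Insert 19: L from 88
Insert 90: R from 88
Insert 48: L from 88 -> R from 19
Insert 12: L from 88 -> L from 19
Insert 3: L from 88 -> L from 19 -> L from 12

In-order: [3, 12, 19, 48, 88, 90]


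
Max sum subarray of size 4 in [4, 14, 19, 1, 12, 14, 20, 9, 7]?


[0:4]: 38
[1:5]: 46
[2:6]: 46
[3:7]: 47
[4:8]: 55
[5:9]: 50

Max: 55 at [4:8]


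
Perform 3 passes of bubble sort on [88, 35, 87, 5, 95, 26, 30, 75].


Initial: [88, 35, 87, 5, 95, 26, 30, 75]
Pass 1: [35, 87, 5, 88, 26, 30, 75, 95] (6 swaps)
Pass 2: [35, 5, 87, 26, 30, 75, 88, 95] (4 swaps)
Pass 3: [5, 35, 26, 30, 75, 87, 88, 95] (4 swaps)

After 3 passes: [5, 35, 26, 30, 75, 87, 88, 95]


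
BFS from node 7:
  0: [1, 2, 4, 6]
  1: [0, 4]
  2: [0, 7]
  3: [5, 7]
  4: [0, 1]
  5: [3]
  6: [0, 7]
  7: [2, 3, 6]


Visit 7, enqueue [2, 3, 6]
Visit 2, enqueue [0]
Visit 3, enqueue [5]
Visit 6, enqueue []
Visit 0, enqueue [1, 4]
Visit 5, enqueue []
Visit 1, enqueue []
Visit 4, enqueue []

BFS order: [7, 2, 3, 6, 0, 5, 1, 4]


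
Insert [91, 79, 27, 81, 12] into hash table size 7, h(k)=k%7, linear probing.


Insert 91: h=0 -> slot 0
Insert 79: h=2 -> slot 2
Insert 27: h=6 -> slot 6
Insert 81: h=4 -> slot 4
Insert 12: h=5 -> slot 5

Table: [91, None, 79, None, 81, 12, 27]


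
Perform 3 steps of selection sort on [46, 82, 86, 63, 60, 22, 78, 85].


Initial: [46, 82, 86, 63, 60, 22, 78, 85]
Step 1: min=22 at 5
  Swap: [22, 82, 86, 63, 60, 46, 78, 85]
Step 2: min=46 at 5
  Swap: [22, 46, 86, 63, 60, 82, 78, 85]
Step 3: min=60 at 4
  Swap: [22, 46, 60, 63, 86, 82, 78, 85]

After 3 steps: [22, 46, 60, 63, 86, 82, 78, 85]


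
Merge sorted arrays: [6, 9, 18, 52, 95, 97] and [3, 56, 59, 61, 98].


Take 3 from B
Take 6 from A
Take 9 from A
Take 18 from A
Take 52 from A
Take 56 from B
Take 59 from B
Take 61 from B
Take 95 from A
Take 97 from A

Merged: [3, 6, 9, 18, 52, 56, 59, 61, 95, 97, 98]


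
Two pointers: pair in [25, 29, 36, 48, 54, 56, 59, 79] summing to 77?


lo=0(25)+hi=7(79)=104
lo=0(25)+hi=6(59)=84
lo=0(25)+hi=5(56)=81
lo=0(25)+hi=4(54)=79
lo=0(25)+hi=3(48)=73
lo=1(29)+hi=3(48)=77

Yes: 29+48=77


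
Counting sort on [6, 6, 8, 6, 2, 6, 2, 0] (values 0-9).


Input: [6, 6, 8, 6, 2, 6, 2, 0]
Counts: [1, 0, 2, 0, 0, 0, 4, 0, 1, 0]

Sorted: [0, 2, 2, 6, 6, 6, 6, 8]


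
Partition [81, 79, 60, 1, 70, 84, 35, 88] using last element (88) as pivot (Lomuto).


Pivot: 88
  81 <= 88: advance i (no swap)
  79 <= 88: advance i (no swap)
  60 <= 88: advance i (no swap)
  1 <= 88: advance i (no swap)
  70 <= 88: advance i (no swap)
  84 <= 88: advance i (no swap)
  35 <= 88: advance i (no swap)
Place pivot at 7: [81, 79, 60, 1, 70, 84, 35, 88]

Partitioned: [81, 79, 60, 1, 70, 84, 35, 88]


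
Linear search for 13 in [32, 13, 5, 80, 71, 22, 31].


i=0: 32!=13
i=1: 13==13 found!

Found at 1, 2 comps


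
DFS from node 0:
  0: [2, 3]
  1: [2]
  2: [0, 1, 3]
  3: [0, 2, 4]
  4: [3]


Visit 0, push [3, 2]
Visit 2, push [3, 1]
Visit 1, push []
Visit 3, push [4]
Visit 4, push []

DFS order: [0, 2, 1, 3, 4]


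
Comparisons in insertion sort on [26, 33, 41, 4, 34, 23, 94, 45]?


Algorithm: insertion sort
Input: [26, 33, 41, 4, 34, 23, 94, 45]
Sorted: [4, 23, 26, 33, 34, 41, 45, 94]

15


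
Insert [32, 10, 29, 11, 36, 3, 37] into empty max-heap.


Insert 32: [32]
Insert 10: [32, 10]
Insert 29: [32, 10, 29]
Insert 11: [32, 11, 29, 10]
Insert 36: [36, 32, 29, 10, 11]
Insert 3: [36, 32, 29, 10, 11, 3]
Insert 37: [37, 32, 36, 10, 11, 3, 29]

Final heap: [37, 32, 36, 10, 11, 3, 29]


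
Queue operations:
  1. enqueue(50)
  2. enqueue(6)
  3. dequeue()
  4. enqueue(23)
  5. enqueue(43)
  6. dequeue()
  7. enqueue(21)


enqueue(50) -> [50]
enqueue(6) -> [50, 6]
dequeue()->50, [6]
enqueue(23) -> [6, 23]
enqueue(43) -> [6, 23, 43]
dequeue()->6, [23, 43]
enqueue(21) -> [23, 43, 21]

Final queue: [23, 43, 21]


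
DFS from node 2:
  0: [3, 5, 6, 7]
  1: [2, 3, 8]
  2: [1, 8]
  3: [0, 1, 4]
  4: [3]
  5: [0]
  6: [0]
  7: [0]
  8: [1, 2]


Visit 2, push [8, 1]
Visit 1, push [8, 3]
Visit 3, push [4, 0]
Visit 0, push [7, 6, 5]
Visit 5, push []
Visit 6, push []
Visit 7, push []
Visit 4, push []
Visit 8, push []

DFS order: [2, 1, 3, 0, 5, 6, 7, 4, 8]


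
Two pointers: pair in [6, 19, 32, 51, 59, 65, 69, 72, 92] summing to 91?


lo=0(6)+hi=8(92)=98
lo=0(6)+hi=7(72)=78
lo=1(19)+hi=7(72)=91

Yes: 19+72=91


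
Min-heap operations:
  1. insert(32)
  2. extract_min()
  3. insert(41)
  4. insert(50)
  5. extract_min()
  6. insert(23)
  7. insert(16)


insert(32) -> [32]
extract_min()->32, []
insert(41) -> [41]
insert(50) -> [41, 50]
extract_min()->41, [50]
insert(23) -> [23, 50]
insert(16) -> [16, 50, 23]

Final heap: [16, 50, 23]


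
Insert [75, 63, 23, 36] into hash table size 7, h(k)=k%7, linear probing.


Insert 75: h=5 -> slot 5
Insert 63: h=0 -> slot 0
Insert 23: h=2 -> slot 2
Insert 36: h=1 -> slot 1

Table: [63, 36, 23, None, None, 75, None]


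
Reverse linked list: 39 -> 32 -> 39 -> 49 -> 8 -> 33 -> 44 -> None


Step 1: curr=39, set curr.next=prev(None) | reversed so far: 39
Step 2: curr=32, set curr.next=prev(39) | reversed so far: 32 -> 39
Step 3: curr=39, set curr.next=prev(32) | reversed so far: 39 -> 32 -> 39
Step 4: curr=49, set curr.next=prev(39) | reversed so far: 49 -> 39 -> 32 -> 39
Step 5: curr=8, set curr.next=prev(49) | reversed so far: 8 -> 49 -> 39 -> 32 -> 39
Step 6: curr=33, set curr.next=prev(8) | reversed so far: 33 -> 8 -> 49 -> 39 -> 32 -> 39
Step 7: curr=44, set curr.next=prev(33) | reversed so far: 44 -> 33 -> 8 -> 49 -> 39 -> 32 -> 39

44 -> 33 -> 8 -> 49 -> 39 -> 32 -> 39 -> None


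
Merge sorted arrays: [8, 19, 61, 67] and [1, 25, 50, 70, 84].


Take 1 from B
Take 8 from A
Take 19 from A
Take 25 from B
Take 50 from B
Take 61 from A
Take 67 from A

Merged: [1, 8, 19, 25, 50, 61, 67, 70, 84]


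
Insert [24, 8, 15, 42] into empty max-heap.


Insert 24: [24]
Insert 8: [24, 8]
Insert 15: [24, 8, 15]
Insert 42: [42, 24, 15, 8]

Final heap: [42, 24, 15, 8]


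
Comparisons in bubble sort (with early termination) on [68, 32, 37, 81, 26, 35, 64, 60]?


Algorithm: bubble sort (with early termination)
Input: [68, 32, 37, 81, 26, 35, 64, 60]
Sorted: [26, 32, 35, 37, 60, 64, 68, 81]

25


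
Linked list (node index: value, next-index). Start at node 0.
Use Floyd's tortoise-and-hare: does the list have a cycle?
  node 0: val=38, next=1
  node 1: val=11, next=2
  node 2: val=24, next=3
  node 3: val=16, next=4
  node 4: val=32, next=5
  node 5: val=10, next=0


Floyd's tortoise (slow, +1) and hare (fast, +2):
  init: slow=0, fast=0
  step 1: slow=1, fast=2
  step 2: slow=2, fast=4
  step 3: slow=3, fast=0
  step 4: slow=4, fast=2
  step 5: slow=5, fast=4
  step 6: slow=0, fast=0
  slow == fast at node 0: cycle detected

Cycle: yes


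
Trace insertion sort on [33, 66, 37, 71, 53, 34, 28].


Initial: [33, 66, 37, 71, 53, 34, 28]
Insert 66: [33, 66, 37, 71, 53, 34, 28]
Insert 37: [33, 37, 66, 71, 53, 34, 28]
Insert 71: [33, 37, 66, 71, 53, 34, 28]
Insert 53: [33, 37, 53, 66, 71, 34, 28]
Insert 34: [33, 34, 37, 53, 66, 71, 28]
Insert 28: [28, 33, 34, 37, 53, 66, 71]

Sorted: [28, 33, 34, 37, 53, 66, 71]


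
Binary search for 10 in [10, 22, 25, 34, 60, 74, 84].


Step 1: lo=0, hi=6, mid=3, val=34
Step 2: lo=0, hi=2, mid=1, val=22
Step 3: lo=0, hi=0, mid=0, val=10

Found at index 0


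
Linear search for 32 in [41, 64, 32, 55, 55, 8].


i=0: 41!=32
i=1: 64!=32
i=2: 32==32 found!

Found at 2, 3 comps


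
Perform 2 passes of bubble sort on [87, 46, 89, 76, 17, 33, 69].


Initial: [87, 46, 89, 76, 17, 33, 69]
Pass 1: [46, 87, 76, 17, 33, 69, 89] (5 swaps)
Pass 2: [46, 76, 17, 33, 69, 87, 89] (4 swaps)

After 2 passes: [46, 76, 17, 33, 69, 87, 89]


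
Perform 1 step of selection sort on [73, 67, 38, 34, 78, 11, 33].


Initial: [73, 67, 38, 34, 78, 11, 33]
Step 1: min=11 at 5
  Swap: [11, 67, 38, 34, 78, 73, 33]

After 1 step: [11, 67, 38, 34, 78, 73, 33]


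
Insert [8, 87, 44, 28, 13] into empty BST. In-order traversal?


Insert 8: root
Insert 87: R from 8
Insert 44: R from 8 -> L from 87
Insert 28: R from 8 -> L from 87 -> L from 44
Insert 13: R from 8 -> L from 87 -> L from 44 -> L from 28

In-order: [8, 13, 28, 44, 87]


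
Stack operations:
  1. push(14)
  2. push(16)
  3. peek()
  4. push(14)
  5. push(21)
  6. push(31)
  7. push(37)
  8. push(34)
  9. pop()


push(14) -> [14]
push(16) -> [14, 16]
peek()->16
push(14) -> [14, 16, 14]
push(21) -> [14, 16, 14, 21]
push(31) -> [14, 16, 14, 21, 31]
push(37) -> [14, 16, 14, 21, 31, 37]
push(34) -> [14, 16, 14, 21, 31, 37, 34]
pop()->34, [14, 16, 14, 21, 31, 37]

Final stack: [14, 16, 14, 21, 31, 37]


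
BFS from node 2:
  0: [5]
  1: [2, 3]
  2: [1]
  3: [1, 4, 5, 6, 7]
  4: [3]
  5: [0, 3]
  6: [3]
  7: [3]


Visit 2, enqueue [1]
Visit 1, enqueue [3]
Visit 3, enqueue [4, 5, 6, 7]
Visit 4, enqueue []
Visit 5, enqueue [0]
Visit 6, enqueue []
Visit 7, enqueue []
Visit 0, enqueue []

BFS order: [2, 1, 3, 4, 5, 6, 7, 0]


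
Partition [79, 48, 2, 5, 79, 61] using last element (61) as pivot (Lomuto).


Pivot: 61
  48 <= 61: swap -> [48, 79, 2, 5, 79, 61]
  2 <= 61: swap -> [48, 2, 79, 5, 79, 61]
  5 <= 61: swap -> [48, 2, 5, 79, 79, 61]
Place pivot at 3: [48, 2, 5, 61, 79, 79]

Partitioned: [48, 2, 5, 61, 79, 79]


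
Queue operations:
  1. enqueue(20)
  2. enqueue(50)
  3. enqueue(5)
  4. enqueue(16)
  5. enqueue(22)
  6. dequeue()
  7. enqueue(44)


enqueue(20) -> [20]
enqueue(50) -> [20, 50]
enqueue(5) -> [20, 50, 5]
enqueue(16) -> [20, 50, 5, 16]
enqueue(22) -> [20, 50, 5, 16, 22]
dequeue()->20, [50, 5, 16, 22]
enqueue(44) -> [50, 5, 16, 22, 44]

Final queue: [50, 5, 16, 22, 44]


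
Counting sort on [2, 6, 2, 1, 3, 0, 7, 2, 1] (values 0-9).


Input: [2, 6, 2, 1, 3, 0, 7, 2, 1]
Counts: [1, 2, 3, 1, 0, 0, 1, 1, 0, 0]

Sorted: [0, 1, 1, 2, 2, 2, 3, 6, 7]


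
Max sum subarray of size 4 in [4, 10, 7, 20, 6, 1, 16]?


[0:4]: 41
[1:5]: 43
[2:6]: 34
[3:7]: 43

Max: 43 at [1:5]


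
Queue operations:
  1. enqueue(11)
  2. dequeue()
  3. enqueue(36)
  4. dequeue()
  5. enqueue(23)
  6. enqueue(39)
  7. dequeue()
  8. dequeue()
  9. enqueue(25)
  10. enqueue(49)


enqueue(11) -> [11]
dequeue()->11, []
enqueue(36) -> [36]
dequeue()->36, []
enqueue(23) -> [23]
enqueue(39) -> [23, 39]
dequeue()->23, [39]
dequeue()->39, []
enqueue(25) -> [25]
enqueue(49) -> [25, 49]

Final queue: [25, 49]


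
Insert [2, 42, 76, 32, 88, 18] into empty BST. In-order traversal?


Insert 2: root
Insert 42: R from 2
Insert 76: R from 2 -> R from 42
Insert 32: R from 2 -> L from 42
Insert 88: R from 2 -> R from 42 -> R from 76
Insert 18: R from 2 -> L from 42 -> L from 32

In-order: [2, 18, 32, 42, 76, 88]


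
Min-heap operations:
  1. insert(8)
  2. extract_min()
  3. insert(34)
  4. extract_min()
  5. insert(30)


insert(8) -> [8]
extract_min()->8, []
insert(34) -> [34]
extract_min()->34, []
insert(30) -> [30]

Final heap: [30]


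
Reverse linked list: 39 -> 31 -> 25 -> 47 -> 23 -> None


Step 1: curr=39, set curr.next=prev(None) | reversed so far: 39
Step 2: curr=31, set curr.next=prev(39) | reversed so far: 31 -> 39
Step 3: curr=25, set curr.next=prev(31) | reversed so far: 25 -> 31 -> 39
Step 4: curr=47, set curr.next=prev(25) | reversed so far: 47 -> 25 -> 31 -> 39
Step 5: curr=23, set curr.next=prev(47) | reversed so far: 23 -> 47 -> 25 -> 31 -> 39

23 -> 47 -> 25 -> 31 -> 39 -> None


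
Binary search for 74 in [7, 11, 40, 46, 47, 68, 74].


Step 1: lo=0, hi=6, mid=3, val=46
Step 2: lo=4, hi=6, mid=5, val=68
Step 3: lo=6, hi=6, mid=6, val=74

Found at index 6


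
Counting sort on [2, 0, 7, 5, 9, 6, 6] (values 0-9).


Input: [2, 0, 7, 5, 9, 6, 6]
Counts: [1, 0, 1, 0, 0, 1, 2, 1, 0, 1]

Sorted: [0, 2, 5, 6, 6, 7, 9]


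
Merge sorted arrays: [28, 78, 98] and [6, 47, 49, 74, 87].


Take 6 from B
Take 28 from A
Take 47 from B
Take 49 from B
Take 74 from B
Take 78 from A
Take 87 from B

Merged: [6, 28, 47, 49, 74, 78, 87, 98]


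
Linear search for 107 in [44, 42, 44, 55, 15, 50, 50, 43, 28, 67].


i=0: 44!=107
i=1: 42!=107
i=2: 44!=107
i=3: 55!=107
i=4: 15!=107
i=5: 50!=107
i=6: 50!=107
i=7: 43!=107
i=8: 28!=107
i=9: 67!=107

Not found, 10 comps


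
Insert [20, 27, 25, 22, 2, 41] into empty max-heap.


Insert 20: [20]
Insert 27: [27, 20]
Insert 25: [27, 20, 25]
Insert 22: [27, 22, 25, 20]
Insert 2: [27, 22, 25, 20, 2]
Insert 41: [41, 22, 27, 20, 2, 25]

Final heap: [41, 22, 27, 20, 2, 25]


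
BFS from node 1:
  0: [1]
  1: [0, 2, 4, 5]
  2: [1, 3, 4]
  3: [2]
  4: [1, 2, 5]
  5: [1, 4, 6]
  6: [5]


Visit 1, enqueue [0, 2, 4, 5]
Visit 0, enqueue []
Visit 2, enqueue [3]
Visit 4, enqueue []
Visit 5, enqueue [6]
Visit 3, enqueue []
Visit 6, enqueue []

BFS order: [1, 0, 2, 4, 5, 3, 6]


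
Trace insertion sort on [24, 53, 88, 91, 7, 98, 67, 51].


Initial: [24, 53, 88, 91, 7, 98, 67, 51]
Insert 53: [24, 53, 88, 91, 7, 98, 67, 51]
Insert 88: [24, 53, 88, 91, 7, 98, 67, 51]
Insert 91: [24, 53, 88, 91, 7, 98, 67, 51]
Insert 7: [7, 24, 53, 88, 91, 98, 67, 51]
Insert 98: [7, 24, 53, 88, 91, 98, 67, 51]
Insert 67: [7, 24, 53, 67, 88, 91, 98, 51]
Insert 51: [7, 24, 51, 53, 67, 88, 91, 98]

Sorted: [7, 24, 51, 53, 67, 88, 91, 98]


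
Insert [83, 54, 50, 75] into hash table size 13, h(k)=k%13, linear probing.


Insert 83: h=5 -> slot 5
Insert 54: h=2 -> slot 2
Insert 50: h=11 -> slot 11
Insert 75: h=10 -> slot 10

Table: [None, None, 54, None, None, 83, None, None, None, None, 75, 50, None]


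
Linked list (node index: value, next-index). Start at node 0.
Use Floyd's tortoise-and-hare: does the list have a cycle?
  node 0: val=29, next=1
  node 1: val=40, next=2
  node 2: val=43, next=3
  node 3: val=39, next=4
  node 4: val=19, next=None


Floyd's tortoise (slow, +1) and hare (fast, +2):
  init: slow=0, fast=0
  step 1: slow=1, fast=2
  step 2: slow=2, fast=4
  step 3: fast -> None, no cycle

Cycle: no


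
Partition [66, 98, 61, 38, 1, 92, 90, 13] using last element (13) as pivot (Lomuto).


Pivot: 13
  1 <= 13: swap -> [1, 98, 61, 38, 66, 92, 90, 13]
Place pivot at 1: [1, 13, 61, 38, 66, 92, 90, 98]

Partitioned: [1, 13, 61, 38, 66, 92, 90, 98]


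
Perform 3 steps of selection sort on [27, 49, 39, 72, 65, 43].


Initial: [27, 49, 39, 72, 65, 43]
Step 1: min=27 at 0
  Swap: [27, 49, 39, 72, 65, 43]
Step 2: min=39 at 2
  Swap: [27, 39, 49, 72, 65, 43]
Step 3: min=43 at 5
  Swap: [27, 39, 43, 72, 65, 49]

After 3 steps: [27, 39, 43, 72, 65, 49]


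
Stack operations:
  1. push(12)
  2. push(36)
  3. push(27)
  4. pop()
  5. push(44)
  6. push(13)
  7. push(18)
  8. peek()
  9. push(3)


push(12) -> [12]
push(36) -> [12, 36]
push(27) -> [12, 36, 27]
pop()->27, [12, 36]
push(44) -> [12, 36, 44]
push(13) -> [12, 36, 44, 13]
push(18) -> [12, 36, 44, 13, 18]
peek()->18
push(3) -> [12, 36, 44, 13, 18, 3]

Final stack: [12, 36, 44, 13, 18, 3]


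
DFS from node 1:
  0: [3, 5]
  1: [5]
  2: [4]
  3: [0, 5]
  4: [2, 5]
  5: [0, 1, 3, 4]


Visit 1, push [5]
Visit 5, push [4, 3, 0]
Visit 0, push [3]
Visit 3, push []
Visit 4, push [2]
Visit 2, push []

DFS order: [1, 5, 0, 3, 4, 2]


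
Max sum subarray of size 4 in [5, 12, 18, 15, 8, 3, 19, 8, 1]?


[0:4]: 50
[1:5]: 53
[2:6]: 44
[3:7]: 45
[4:8]: 38
[5:9]: 31

Max: 53 at [1:5]


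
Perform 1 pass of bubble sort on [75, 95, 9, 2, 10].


Initial: [75, 95, 9, 2, 10]
Pass 1: [75, 9, 2, 10, 95] (3 swaps)

After 1 pass: [75, 9, 2, 10, 95]


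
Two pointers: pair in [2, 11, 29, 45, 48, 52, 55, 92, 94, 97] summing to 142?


lo=0(2)+hi=9(97)=99
lo=1(11)+hi=9(97)=108
lo=2(29)+hi=9(97)=126
lo=3(45)+hi=9(97)=142

Yes: 45+97=142


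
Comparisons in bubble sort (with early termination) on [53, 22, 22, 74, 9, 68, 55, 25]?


Algorithm: bubble sort (with early termination)
Input: [53, 22, 22, 74, 9, 68, 55, 25]
Sorted: [9, 22, 22, 25, 53, 55, 68, 74]

25


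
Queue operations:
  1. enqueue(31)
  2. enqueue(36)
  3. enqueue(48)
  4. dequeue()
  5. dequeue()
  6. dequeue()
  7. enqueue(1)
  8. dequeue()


enqueue(31) -> [31]
enqueue(36) -> [31, 36]
enqueue(48) -> [31, 36, 48]
dequeue()->31, [36, 48]
dequeue()->36, [48]
dequeue()->48, []
enqueue(1) -> [1]
dequeue()->1, []

Final queue: []


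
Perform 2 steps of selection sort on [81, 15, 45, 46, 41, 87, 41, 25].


Initial: [81, 15, 45, 46, 41, 87, 41, 25]
Step 1: min=15 at 1
  Swap: [15, 81, 45, 46, 41, 87, 41, 25]
Step 2: min=25 at 7
  Swap: [15, 25, 45, 46, 41, 87, 41, 81]

After 2 steps: [15, 25, 45, 46, 41, 87, 41, 81]


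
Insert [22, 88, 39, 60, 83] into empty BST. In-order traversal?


Insert 22: root
Insert 88: R from 22
Insert 39: R from 22 -> L from 88
Insert 60: R from 22 -> L from 88 -> R from 39
Insert 83: R from 22 -> L from 88 -> R from 39 -> R from 60

In-order: [22, 39, 60, 83, 88]


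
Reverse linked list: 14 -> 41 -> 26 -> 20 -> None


Step 1: curr=14, set curr.next=prev(None) | reversed so far: 14
Step 2: curr=41, set curr.next=prev(14) | reversed so far: 41 -> 14
Step 3: curr=26, set curr.next=prev(41) | reversed so far: 26 -> 41 -> 14
Step 4: curr=20, set curr.next=prev(26) | reversed so far: 20 -> 26 -> 41 -> 14

20 -> 26 -> 41 -> 14 -> None


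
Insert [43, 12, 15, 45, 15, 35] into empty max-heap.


Insert 43: [43]
Insert 12: [43, 12]
Insert 15: [43, 12, 15]
Insert 45: [45, 43, 15, 12]
Insert 15: [45, 43, 15, 12, 15]
Insert 35: [45, 43, 35, 12, 15, 15]

Final heap: [45, 43, 35, 12, 15, 15]


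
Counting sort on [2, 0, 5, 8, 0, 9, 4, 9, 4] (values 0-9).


Input: [2, 0, 5, 8, 0, 9, 4, 9, 4]
Counts: [2, 0, 1, 0, 2, 1, 0, 0, 1, 2]

Sorted: [0, 0, 2, 4, 4, 5, 8, 9, 9]


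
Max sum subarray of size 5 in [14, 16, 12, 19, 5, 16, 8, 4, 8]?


[0:5]: 66
[1:6]: 68
[2:7]: 60
[3:8]: 52
[4:9]: 41

Max: 68 at [1:6]


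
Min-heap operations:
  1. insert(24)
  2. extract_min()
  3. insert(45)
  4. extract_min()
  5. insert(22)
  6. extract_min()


insert(24) -> [24]
extract_min()->24, []
insert(45) -> [45]
extract_min()->45, []
insert(22) -> [22]
extract_min()->22, []

Final heap: []


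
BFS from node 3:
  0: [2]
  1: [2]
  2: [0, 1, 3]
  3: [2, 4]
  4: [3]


Visit 3, enqueue [2, 4]
Visit 2, enqueue [0, 1]
Visit 4, enqueue []
Visit 0, enqueue []
Visit 1, enqueue []

BFS order: [3, 2, 4, 0, 1]


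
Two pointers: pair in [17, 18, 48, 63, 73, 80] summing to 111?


lo=0(17)+hi=5(80)=97
lo=1(18)+hi=5(80)=98
lo=2(48)+hi=5(80)=128
lo=2(48)+hi=4(73)=121
lo=2(48)+hi=3(63)=111

Yes: 48+63=111


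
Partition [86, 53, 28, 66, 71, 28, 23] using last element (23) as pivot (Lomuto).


Pivot: 23
Place pivot at 0: [23, 53, 28, 66, 71, 28, 86]

Partitioned: [23, 53, 28, 66, 71, 28, 86]


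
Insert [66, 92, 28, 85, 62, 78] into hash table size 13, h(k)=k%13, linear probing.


Insert 66: h=1 -> slot 1
Insert 92: h=1, 1 probes -> slot 2
Insert 28: h=2, 1 probes -> slot 3
Insert 85: h=7 -> slot 7
Insert 62: h=10 -> slot 10
Insert 78: h=0 -> slot 0

Table: [78, 66, 92, 28, None, None, None, 85, None, None, 62, None, None]


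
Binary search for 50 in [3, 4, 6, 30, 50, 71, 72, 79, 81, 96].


Step 1: lo=0, hi=9, mid=4, val=50

Found at index 4


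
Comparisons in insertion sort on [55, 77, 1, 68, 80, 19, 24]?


Algorithm: insertion sort
Input: [55, 77, 1, 68, 80, 19, 24]
Sorted: [1, 19, 24, 55, 68, 77, 80]

16


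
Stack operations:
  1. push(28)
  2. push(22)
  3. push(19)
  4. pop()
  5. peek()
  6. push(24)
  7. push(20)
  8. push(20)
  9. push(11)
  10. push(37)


push(28) -> [28]
push(22) -> [28, 22]
push(19) -> [28, 22, 19]
pop()->19, [28, 22]
peek()->22
push(24) -> [28, 22, 24]
push(20) -> [28, 22, 24, 20]
push(20) -> [28, 22, 24, 20, 20]
push(11) -> [28, 22, 24, 20, 20, 11]
push(37) -> [28, 22, 24, 20, 20, 11, 37]

Final stack: [28, 22, 24, 20, 20, 11, 37]


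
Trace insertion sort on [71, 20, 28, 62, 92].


Initial: [71, 20, 28, 62, 92]
Insert 20: [20, 71, 28, 62, 92]
Insert 28: [20, 28, 71, 62, 92]
Insert 62: [20, 28, 62, 71, 92]
Insert 92: [20, 28, 62, 71, 92]

Sorted: [20, 28, 62, 71, 92]


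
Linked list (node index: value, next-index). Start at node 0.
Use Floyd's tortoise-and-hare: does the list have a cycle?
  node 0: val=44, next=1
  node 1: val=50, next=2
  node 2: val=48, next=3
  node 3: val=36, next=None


Floyd's tortoise (slow, +1) and hare (fast, +2):
  init: slow=0, fast=0
  step 1: slow=1, fast=2
  step 2: fast 2->3->None, no cycle

Cycle: no


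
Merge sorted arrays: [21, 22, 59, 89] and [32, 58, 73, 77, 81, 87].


Take 21 from A
Take 22 from A
Take 32 from B
Take 58 from B
Take 59 from A
Take 73 from B
Take 77 from B
Take 81 from B
Take 87 from B

Merged: [21, 22, 32, 58, 59, 73, 77, 81, 87, 89]


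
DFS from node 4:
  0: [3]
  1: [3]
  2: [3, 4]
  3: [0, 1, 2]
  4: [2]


Visit 4, push [2]
Visit 2, push [3]
Visit 3, push [1, 0]
Visit 0, push []
Visit 1, push []

DFS order: [4, 2, 3, 0, 1]


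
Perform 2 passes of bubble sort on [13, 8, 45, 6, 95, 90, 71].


Initial: [13, 8, 45, 6, 95, 90, 71]
Pass 1: [8, 13, 6, 45, 90, 71, 95] (4 swaps)
Pass 2: [8, 6, 13, 45, 71, 90, 95] (2 swaps)

After 2 passes: [8, 6, 13, 45, 71, 90, 95]


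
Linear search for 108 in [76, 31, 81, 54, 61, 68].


i=0: 76!=108
i=1: 31!=108
i=2: 81!=108
i=3: 54!=108
i=4: 61!=108
i=5: 68!=108

Not found, 6 comps


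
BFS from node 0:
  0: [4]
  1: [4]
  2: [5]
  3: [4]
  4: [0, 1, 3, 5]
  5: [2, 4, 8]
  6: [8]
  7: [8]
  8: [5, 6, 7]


Visit 0, enqueue [4]
Visit 4, enqueue [1, 3, 5]
Visit 1, enqueue []
Visit 3, enqueue []
Visit 5, enqueue [2, 8]
Visit 2, enqueue []
Visit 8, enqueue [6, 7]
Visit 6, enqueue []
Visit 7, enqueue []

BFS order: [0, 4, 1, 3, 5, 2, 8, 6, 7]


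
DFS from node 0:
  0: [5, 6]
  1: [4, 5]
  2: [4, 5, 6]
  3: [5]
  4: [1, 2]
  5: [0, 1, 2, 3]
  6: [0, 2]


Visit 0, push [6, 5]
Visit 5, push [3, 2, 1]
Visit 1, push [4]
Visit 4, push [2]
Visit 2, push [6]
Visit 6, push []
Visit 3, push []

DFS order: [0, 5, 1, 4, 2, 6, 3]


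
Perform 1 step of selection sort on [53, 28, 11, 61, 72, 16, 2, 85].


Initial: [53, 28, 11, 61, 72, 16, 2, 85]
Step 1: min=2 at 6
  Swap: [2, 28, 11, 61, 72, 16, 53, 85]

After 1 step: [2, 28, 11, 61, 72, 16, 53, 85]


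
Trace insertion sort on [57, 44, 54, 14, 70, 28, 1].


Initial: [57, 44, 54, 14, 70, 28, 1]
Insert 44: [44, 57, 54, 14, 70, 28, 1]
Insert 54: [44, 54, 57, 14, 70, 28, 1]
Insert 14: [14, 44, 54, 57, 70, 28, 1]
Insert 70: [14, 44, 54, 57, 70, 28, 1]
Insert 28: [14, 28, 44, 54, 57, 70, 1]
Insert 1: [1, 14, 28, 44, 54, 57, 70]

Sorted: [1, 14, 28, 44, 54, 57, 70]


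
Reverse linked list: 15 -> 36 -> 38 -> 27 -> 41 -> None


Step 1: curr=15, set curr.next=prev(None) | reversed so far: 15
Step 2: curr=36, set curr.next=prev(15) | reversed so far: 36 -> 15
Step 3: curr=38, set curr.next=prev(36) | reversed so far: 38 -> 36 -> 15
Step 4: curr=27, set curr.next=prev(38) | reversed so far: 27 -> 38 -> 36 -> 15
Step 5: curr=41, set curr.next=prev(27) | reversed so far: 41 -> 27 -> 38 -> 36 -> 15

41 -> 27 -> 38 -> 36 -> 15 -> None


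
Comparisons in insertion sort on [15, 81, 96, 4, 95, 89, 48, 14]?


Algorithm: insertion sort
Input: [15, 81, 96, 4, 95, 89, 48, 14]
Sorted: [4, 14, 15, 48, 81, 89, 95, 96]

22


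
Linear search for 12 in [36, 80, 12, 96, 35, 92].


i=0: 36!=12
i=1: 80!=12
i=2: 12==12 found!

Found at 2, 3 comps


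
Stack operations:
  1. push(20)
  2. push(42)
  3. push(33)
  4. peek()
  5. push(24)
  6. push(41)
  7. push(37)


push(20) -> [20]
push(42) -> [20, 42]
push(33) -> [20, 42, 33]
peek()->33
push(24) -> [20, 42, 33, 24]
push(41) -> [20, 42, 33, 24, 41]
push(37) -> [20, 42, 33, 24, 41, 37]

Final stack: [20, 42, 33, 24, 41, 37]


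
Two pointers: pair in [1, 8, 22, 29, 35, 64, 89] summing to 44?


lo=0(1)+hi=6(89)=90
lo=0(1)+hi=5(64)=65
lo=0(1)+hi=4(35)=36
lo=1(8)+hi=4(35)=43
lo=2(22)+hi=4(35)=57
lo=2(22)+hi=3(29)=51

No pair found


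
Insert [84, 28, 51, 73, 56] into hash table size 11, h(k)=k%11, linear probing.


Insert 84: h=7 -> slot 7
Insert 28: h=6 -> slot 6
Insert 51: h=7, 1 probes -> slot 8
Insert 73: h=7, 2 probes -> slot 9
Insert 56: h=1 -> slot 1

Table: [None, 56, None, None, None, None, 28, 84, 51, 73, None]


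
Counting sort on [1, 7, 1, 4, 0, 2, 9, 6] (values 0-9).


Input: [1, 7, 1, 4, 0, 2, 9, 6]
Counts: [1, 2, 1, 0, 1, 0, 1, 1, 0, 1]

Sorted: [0, 1, 1, 2, 4, 6, 7, 9]


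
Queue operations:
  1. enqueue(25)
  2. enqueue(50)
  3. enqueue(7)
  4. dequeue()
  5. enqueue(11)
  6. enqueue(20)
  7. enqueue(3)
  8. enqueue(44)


enqueue(25) -> [25]
enqueue(50) -> [25, 50]
enqueue(7) -> [25, 50, 7]
dequeue()->25, [50, 7]
enqueue(11) -> [50, 7, 11]
enqueue(20) -> [50, 7, 11, 20]
enqueue(3) -> [50, 7, 11, 20, 3]
enqueue(44) -> [50, 7, 11, 20, 3, 44]

Final queue: [50, 7, 11, 20, 3, 44]


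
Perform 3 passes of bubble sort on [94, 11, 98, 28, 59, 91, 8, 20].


Initial: [94, 11, 98, 28, 59, 91, 8, 20]
Pass 1: [11, 94, 28, 59, 91, 8, 20, 98] (6 swaps)
Pass 2: [11, 28, 59, 91, 8, 20, 94, 98] (5 swaps)
Pass 3: [11, 28, 59, 8, 20, 91, 94, 98] (2 swaps)

After 3 passes: [11, 28, 59, 8, 20, 91, 94, 98]
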